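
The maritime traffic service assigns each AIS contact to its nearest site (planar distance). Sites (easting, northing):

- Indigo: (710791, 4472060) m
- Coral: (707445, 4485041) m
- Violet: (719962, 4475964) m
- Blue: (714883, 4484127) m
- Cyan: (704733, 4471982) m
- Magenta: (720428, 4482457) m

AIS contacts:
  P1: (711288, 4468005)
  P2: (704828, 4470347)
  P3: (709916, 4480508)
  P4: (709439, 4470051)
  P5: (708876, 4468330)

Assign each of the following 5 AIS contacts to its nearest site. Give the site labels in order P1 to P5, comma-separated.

P1 → Indigo (d²=16690034.00)
P2 → Cyan (d²=2682250.00)
P3 → Coral (d²=26653930.00)
P4 → Indigo (d²=5863985.00)
P5 → Indigo (d²=17580125.00)

Indigo, Cyan, Coral, Indigo, Indigo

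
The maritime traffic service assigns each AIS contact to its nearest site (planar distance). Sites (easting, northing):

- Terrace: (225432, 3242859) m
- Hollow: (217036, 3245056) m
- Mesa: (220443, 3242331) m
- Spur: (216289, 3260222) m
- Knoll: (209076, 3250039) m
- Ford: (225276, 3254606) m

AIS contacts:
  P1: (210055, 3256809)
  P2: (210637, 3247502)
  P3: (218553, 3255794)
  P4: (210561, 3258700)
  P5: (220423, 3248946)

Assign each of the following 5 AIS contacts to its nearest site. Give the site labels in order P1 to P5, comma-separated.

Knoll, Knoll, Spur, Spur, Hollow

P1 → Knoll (d²=46791341.00)
P2 → Knoll (d²=8873090.00)
P3 → Spur (d²=24732880.00)
P4 → Spur (d²=35126468.00)
P5 → Hollow (d²=26603869.00)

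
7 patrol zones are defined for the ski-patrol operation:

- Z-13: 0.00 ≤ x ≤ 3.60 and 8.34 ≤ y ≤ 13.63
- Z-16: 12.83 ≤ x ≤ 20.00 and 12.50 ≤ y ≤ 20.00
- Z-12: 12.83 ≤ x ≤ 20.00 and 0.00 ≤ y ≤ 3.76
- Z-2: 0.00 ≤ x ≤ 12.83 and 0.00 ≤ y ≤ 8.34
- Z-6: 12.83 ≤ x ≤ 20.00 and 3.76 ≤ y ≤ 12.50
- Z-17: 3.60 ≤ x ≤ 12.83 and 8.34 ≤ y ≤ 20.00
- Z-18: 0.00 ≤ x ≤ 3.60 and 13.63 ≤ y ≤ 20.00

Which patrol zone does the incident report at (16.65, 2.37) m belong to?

The point has x = 16.65 and y = 2.37.
Only Z-12 satisfies 12.83 ≤ x ≤ 20.00 and 0.00 ≤ y ≤ 3.76.

Z-12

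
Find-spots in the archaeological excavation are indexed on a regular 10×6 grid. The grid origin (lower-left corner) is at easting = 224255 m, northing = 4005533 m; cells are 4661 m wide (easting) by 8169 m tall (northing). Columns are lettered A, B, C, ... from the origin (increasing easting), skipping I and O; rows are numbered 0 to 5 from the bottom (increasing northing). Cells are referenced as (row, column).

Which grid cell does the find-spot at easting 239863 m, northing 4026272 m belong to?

Column index: ⌊(239863 − 224255) / 4661⌋ = ⌊3.349⌋ = 3 → column D
Row offset from origin: ⌊(4026272 − 4005533) / 8169⌋ = ⌊2.539⌋ = 2 → row 2

(2, D)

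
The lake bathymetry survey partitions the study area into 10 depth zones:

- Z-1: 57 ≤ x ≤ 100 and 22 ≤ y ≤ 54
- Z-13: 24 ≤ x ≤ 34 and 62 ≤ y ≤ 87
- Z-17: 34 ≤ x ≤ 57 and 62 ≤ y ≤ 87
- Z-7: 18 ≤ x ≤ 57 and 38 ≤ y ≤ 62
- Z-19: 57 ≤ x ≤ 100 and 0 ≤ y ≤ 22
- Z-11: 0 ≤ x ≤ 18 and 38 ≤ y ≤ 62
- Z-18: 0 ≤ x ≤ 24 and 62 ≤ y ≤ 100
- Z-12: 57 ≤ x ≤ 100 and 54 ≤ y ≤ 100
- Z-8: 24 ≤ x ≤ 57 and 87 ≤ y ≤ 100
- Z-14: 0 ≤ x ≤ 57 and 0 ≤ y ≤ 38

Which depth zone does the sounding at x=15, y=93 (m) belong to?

The point has x = 15 and y = 93.
Only Z-18 satisfies 0 ≤ x ≤ 24 and 62 ≤ y ≤ 100.

Z-18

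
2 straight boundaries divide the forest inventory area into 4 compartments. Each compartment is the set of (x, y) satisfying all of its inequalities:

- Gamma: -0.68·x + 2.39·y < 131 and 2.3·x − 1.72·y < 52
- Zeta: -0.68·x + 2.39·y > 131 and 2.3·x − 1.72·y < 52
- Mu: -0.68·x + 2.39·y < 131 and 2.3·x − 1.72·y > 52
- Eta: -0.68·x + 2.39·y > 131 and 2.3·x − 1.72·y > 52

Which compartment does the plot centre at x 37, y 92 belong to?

-0.68·37 + 2.39·92 = 194.720, which is > 131
2.3·37 − 1.72·92 = -73.140, which is < 52
This sign pattern matches Zeta.

Zeta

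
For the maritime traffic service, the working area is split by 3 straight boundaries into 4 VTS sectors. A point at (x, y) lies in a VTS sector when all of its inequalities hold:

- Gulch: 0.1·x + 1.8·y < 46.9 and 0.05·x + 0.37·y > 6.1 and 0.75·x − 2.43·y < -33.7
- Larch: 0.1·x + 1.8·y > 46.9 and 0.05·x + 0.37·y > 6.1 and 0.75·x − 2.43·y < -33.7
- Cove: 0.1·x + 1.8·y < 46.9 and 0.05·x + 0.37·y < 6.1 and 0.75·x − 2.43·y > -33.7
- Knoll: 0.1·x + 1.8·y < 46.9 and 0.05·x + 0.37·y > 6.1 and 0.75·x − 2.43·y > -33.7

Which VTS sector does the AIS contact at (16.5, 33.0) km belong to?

0.1·16.5 + 1.8·33.0 = 61.050, which is > 46.9
0.05·16.5 + 0.37·33.0 = 13.035, which is > 6.1
0.75·16.5 − 2.43·33.0 = -67.815, which is < -33.7
This sign pattern matches Larch.

Larch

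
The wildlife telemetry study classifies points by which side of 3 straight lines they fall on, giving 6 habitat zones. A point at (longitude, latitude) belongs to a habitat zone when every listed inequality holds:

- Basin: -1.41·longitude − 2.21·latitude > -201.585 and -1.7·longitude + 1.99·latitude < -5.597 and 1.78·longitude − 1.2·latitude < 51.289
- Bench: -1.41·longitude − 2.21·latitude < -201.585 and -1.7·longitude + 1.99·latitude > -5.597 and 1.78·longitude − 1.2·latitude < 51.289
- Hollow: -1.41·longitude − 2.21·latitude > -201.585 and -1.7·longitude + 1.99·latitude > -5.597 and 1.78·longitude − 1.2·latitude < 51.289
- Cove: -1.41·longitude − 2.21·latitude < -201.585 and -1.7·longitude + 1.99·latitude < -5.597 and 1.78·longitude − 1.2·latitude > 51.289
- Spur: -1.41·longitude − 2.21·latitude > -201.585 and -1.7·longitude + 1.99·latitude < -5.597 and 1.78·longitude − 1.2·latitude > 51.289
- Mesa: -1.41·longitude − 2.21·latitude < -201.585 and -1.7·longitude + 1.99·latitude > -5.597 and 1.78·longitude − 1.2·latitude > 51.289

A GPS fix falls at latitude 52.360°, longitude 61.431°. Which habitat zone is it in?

-1.41·61.431 − 2.21·52.360 = -202.333, which is < -201.585
-1.7·61.431 + 1.99·52.360 = -0.236, which is > -5.597
1.78·61.431 − 1.2·52.360 = 46.515, which is < 51.289
This sign pattern matches Bench.

Bench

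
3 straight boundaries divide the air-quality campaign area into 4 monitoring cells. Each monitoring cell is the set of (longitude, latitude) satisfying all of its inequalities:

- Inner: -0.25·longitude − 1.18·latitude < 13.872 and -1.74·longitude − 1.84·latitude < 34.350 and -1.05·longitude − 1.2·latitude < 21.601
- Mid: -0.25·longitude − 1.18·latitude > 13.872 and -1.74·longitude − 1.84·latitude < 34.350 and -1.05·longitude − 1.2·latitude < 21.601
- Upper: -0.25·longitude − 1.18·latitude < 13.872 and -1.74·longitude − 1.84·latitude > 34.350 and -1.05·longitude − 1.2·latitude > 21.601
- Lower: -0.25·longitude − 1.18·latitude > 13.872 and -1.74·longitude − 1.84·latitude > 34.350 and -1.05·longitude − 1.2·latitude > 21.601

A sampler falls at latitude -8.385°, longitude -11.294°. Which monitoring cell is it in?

Upper

-0.25·-11.294 − 1.18·-8.385 = 12.718, which is < 13.872
-1.74·-11.294 − 1.84·-8.385 = 35.080, which is > 34.350
-1.05·-11.294 − 1.2·-8.385 = 21.921, which is > 21.601
This sign pattern matches Upper.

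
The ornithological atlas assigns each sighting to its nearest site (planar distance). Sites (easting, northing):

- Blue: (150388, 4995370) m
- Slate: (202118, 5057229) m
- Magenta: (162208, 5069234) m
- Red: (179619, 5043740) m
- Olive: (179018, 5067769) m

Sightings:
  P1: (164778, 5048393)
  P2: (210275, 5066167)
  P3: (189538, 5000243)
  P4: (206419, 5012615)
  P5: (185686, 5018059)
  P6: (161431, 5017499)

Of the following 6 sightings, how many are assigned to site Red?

3

P1 → Red
P2 → Slate
P3 → Blue
P4 → Red
P5 → Red
P6 → Blue
3 of the 6 go to Red.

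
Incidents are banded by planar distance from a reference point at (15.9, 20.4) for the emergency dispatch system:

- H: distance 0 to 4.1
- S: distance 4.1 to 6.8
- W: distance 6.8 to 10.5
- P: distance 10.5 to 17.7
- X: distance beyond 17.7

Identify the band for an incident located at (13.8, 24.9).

S

Distance = √((13.8−15.9)² + (24.9−20.4)²) = √(4.410 + 20.250) = 4.966.
4.1 ≤ 4.966 < 6.8 → S.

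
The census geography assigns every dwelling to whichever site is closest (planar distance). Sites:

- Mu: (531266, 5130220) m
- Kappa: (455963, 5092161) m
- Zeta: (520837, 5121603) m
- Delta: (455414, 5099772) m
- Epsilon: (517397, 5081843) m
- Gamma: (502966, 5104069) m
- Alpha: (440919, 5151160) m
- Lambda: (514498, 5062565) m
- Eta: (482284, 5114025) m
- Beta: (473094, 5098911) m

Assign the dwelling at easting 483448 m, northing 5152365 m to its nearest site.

Eta

Squared distances to each site:
Mu: 2776962149.000; Kappa: 4379946841.000; Zeta: 2344237965.000; Delta: 3551928805.000; Epsilon: 6125887085.000; Gamma: 2713455940.000; Alpha: 1810167866.000; Lambda: 9028142500.000; Eta: 1471310496.000; Beta: 2964535432.000.
Minimum at Eta.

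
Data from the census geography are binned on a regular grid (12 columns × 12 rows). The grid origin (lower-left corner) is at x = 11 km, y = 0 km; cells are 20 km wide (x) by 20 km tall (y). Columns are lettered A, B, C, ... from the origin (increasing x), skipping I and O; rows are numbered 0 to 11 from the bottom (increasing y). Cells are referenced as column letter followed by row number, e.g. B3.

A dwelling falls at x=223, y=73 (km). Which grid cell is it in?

L3

Column index: ⌊(223 − 11) / 20⌋ = ⌊10.600⌋ = 10 → column L
Row offset from origin: ⌊(73 − 0) / 20⌋ = ⌊3.650⌋ = 3 → row 3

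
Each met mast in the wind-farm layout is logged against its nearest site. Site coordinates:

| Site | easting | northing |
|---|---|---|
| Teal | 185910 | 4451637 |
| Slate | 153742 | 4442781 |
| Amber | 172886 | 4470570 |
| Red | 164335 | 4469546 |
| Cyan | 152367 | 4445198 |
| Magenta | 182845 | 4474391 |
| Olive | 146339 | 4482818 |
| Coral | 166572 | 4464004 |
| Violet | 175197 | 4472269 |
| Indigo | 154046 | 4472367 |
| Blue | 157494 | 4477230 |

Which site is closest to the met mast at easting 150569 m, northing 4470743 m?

Squared distances to each site:
Teal: 1614025517.000; Slate: 791941373.000; Amber: 498078418.000; Red: 190935565.000; Cyan: 655779829.000; Magenta: 1055048080.000; Olive: 163698525.000; Coral: 301510130.000; Violet: 608867060.000; Indigo: 14726905.000; Blue: 90036794.000.
Minimum at Indigo.

Indigo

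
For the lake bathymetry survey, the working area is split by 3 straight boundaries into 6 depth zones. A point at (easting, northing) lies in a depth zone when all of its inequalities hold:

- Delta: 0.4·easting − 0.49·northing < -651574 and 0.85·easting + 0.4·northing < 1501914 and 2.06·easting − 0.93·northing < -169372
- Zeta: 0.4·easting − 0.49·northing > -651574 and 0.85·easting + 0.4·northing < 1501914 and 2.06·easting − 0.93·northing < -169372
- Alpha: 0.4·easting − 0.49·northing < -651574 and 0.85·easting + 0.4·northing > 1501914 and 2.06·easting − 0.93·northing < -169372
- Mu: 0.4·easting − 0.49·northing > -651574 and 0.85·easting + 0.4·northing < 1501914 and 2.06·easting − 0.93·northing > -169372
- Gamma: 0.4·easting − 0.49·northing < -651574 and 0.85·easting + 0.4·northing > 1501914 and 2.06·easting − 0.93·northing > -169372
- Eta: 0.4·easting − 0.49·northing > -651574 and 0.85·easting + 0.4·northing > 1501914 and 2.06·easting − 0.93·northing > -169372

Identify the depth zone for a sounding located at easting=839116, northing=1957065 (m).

0.4·839116 − 0.49·1957065 = -623315.450, which is > -651574
0.85·839116 + 0.4·1957065 = 1496074.600, which is < 1501914
2.06·839116 − 0.93·1957065 = -91491.490, which is > -169372
This sign pattern matches Mu.

Mu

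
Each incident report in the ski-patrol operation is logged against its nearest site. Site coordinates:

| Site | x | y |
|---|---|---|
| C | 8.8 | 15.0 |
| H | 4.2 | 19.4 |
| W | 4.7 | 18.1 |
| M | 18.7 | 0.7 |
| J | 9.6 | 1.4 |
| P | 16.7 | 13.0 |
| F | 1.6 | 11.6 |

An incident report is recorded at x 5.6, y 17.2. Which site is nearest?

Squared distances to each site:
C: 15.080; H: 6.800; W: 1.620; M: 443.860; J: 265.640; P: 140.850; F: 47.360.
Minimum at W.

W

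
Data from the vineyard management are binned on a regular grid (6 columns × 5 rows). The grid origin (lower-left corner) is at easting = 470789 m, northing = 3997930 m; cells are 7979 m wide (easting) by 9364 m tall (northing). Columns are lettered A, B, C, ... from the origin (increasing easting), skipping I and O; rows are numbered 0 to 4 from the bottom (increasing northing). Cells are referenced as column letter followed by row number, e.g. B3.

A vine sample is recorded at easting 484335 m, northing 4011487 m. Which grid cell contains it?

Column index: ⌊(484335 − 470789) / 7979⌋ = ⌊1.698⌋ = 1 → column B
Row offset from origin: ⌊(4011487 − 3997930) / 9364⌋ = ⌊1.448⌋ = 1 → row 1

B1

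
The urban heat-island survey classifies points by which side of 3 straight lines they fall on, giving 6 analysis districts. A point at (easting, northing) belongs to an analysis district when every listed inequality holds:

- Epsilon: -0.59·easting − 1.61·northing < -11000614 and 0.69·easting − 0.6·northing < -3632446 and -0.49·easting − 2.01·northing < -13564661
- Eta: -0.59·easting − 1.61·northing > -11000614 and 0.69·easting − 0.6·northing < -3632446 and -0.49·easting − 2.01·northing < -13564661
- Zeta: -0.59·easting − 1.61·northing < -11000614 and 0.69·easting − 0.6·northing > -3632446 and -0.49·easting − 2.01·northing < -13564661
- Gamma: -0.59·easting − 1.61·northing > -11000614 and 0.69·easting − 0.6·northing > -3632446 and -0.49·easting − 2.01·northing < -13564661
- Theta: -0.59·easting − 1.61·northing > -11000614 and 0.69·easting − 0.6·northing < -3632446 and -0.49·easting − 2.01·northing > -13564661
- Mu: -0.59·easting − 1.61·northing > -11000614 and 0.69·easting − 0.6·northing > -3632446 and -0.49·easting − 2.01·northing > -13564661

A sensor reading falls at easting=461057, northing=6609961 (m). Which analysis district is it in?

Theta

-0.59·461057 − 1.61·6609961 = -10914060.840, which is > -11000614
0.69·461057 − 0.6·6609961 = -3647847.270, which is < -3632446
-0.49·461057 − 2.01·6609961 = -13511939.540, which is > -13564661
This sign pattern matches Theta.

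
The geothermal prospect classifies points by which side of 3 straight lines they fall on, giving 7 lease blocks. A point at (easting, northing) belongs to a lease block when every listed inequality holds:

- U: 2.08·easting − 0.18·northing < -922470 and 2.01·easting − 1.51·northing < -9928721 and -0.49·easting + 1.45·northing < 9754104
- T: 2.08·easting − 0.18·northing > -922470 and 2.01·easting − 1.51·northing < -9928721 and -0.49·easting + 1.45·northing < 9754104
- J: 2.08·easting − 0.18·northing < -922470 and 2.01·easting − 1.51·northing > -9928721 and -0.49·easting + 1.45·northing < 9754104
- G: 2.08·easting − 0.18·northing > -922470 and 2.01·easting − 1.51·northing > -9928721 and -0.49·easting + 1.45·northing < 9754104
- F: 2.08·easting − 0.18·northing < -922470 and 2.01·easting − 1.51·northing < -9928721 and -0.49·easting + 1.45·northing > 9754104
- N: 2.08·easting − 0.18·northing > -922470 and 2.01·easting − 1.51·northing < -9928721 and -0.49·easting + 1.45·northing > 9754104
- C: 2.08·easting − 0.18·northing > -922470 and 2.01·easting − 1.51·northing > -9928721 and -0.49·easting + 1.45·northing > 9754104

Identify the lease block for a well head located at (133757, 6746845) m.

2.08·133757 − 0.18·6746845 = -936217.540, which is < -922470
2.01·133757 − 1.51·6746845 = -9918884.380, which is > -9928721
-0.49·133757 + 1.45·6746845 = 9717384.320, which is < 9754104
This sign pattern matches J.

J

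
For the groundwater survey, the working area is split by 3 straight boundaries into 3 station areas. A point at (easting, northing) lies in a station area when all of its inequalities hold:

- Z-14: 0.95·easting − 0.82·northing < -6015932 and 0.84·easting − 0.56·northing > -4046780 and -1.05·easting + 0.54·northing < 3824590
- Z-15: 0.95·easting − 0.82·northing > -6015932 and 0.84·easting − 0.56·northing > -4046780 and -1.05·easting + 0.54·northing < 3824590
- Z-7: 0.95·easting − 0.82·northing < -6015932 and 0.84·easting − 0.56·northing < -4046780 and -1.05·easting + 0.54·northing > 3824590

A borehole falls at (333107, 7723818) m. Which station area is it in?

Z-14

0.95·333107 − 0.82·7723818 = -6017079.110, which is < -6015932
0.84·333107 − 0.56·7723818 = -4045528.200, which is > -4046780
-1.05·333107 + 0.54·7723818 = 3821099.370, which is < 3824590
This sign pattern matches Z-14.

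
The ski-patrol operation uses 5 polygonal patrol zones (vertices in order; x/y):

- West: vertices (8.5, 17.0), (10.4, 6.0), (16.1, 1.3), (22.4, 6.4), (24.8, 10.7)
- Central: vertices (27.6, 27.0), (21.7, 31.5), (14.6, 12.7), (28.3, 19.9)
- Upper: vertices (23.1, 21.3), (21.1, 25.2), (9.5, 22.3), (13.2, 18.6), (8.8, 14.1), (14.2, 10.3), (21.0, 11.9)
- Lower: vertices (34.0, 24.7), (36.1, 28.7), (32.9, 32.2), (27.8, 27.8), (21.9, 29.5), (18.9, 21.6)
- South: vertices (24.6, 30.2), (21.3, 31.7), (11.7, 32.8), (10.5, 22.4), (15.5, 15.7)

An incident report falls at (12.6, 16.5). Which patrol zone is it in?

Cast a ray rightward from (12.6, 16.5). For each polygon, the edges (by vertex number in listed order) whose endpoints lie on opposite sides of y = 16.5, where each meets that height, and whether that is right or left of the point:
West: 1–2 at x≈8.59 (left), 5–1 at x≈9.79 (left) → 0 crossings.
Central: 2–3 at x≈16.04 (right), 3–4 at x≈21.83 (right) → 2 crossings.
Upper: 4–5 at x≈11.15 (left), 7–1 at x≈22.03 (right) → 1 crossing.
Lower: no edge straddles that height → 0 crossings.
South: 4–5 at x≈14.90 (right), 5–1 at x≈16.00 (right) → 2 crossings.
Only Upper has an odd count, so the point is inside Upper.

Upper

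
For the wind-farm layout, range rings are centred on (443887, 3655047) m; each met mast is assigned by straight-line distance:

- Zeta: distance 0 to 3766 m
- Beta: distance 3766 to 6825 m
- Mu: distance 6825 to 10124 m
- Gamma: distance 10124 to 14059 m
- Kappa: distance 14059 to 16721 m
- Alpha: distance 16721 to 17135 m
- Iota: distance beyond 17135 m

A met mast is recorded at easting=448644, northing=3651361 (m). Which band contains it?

Distance = √((448644−443887)² + (3651361−3655047)²) = √(22629049.000 + 13586596.000) = 6017.944 m.
3766 ≤ 6017.944 < 6825 → Beta.

Beta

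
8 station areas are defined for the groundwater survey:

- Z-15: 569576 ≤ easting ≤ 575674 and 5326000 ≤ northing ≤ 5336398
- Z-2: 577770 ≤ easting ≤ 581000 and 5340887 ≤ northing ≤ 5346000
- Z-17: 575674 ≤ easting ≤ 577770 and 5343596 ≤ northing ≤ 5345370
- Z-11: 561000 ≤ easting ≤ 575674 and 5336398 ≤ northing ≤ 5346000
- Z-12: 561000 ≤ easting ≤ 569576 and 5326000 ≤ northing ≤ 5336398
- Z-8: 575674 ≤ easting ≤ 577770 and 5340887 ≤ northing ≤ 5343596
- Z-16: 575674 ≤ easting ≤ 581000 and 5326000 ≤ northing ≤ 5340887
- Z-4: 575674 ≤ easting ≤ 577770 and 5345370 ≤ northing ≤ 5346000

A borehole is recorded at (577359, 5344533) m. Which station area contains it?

Z-17

The point has easting = 577359 and northing = 5344533.
Only Z-17 satisfies 575674 ≤ easting ≤ 577770 and 5343596 ≤ northing ≤ 5345370.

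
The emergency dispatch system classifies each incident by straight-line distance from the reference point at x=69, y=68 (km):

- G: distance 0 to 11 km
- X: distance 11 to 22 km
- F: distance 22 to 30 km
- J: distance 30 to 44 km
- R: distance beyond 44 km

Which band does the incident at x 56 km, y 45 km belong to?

F

Distance = √((56−69)² + (45−68)²) = √(169.000 + 529.000) = 26.420 km.
22 ≤ 26.420 < 30 → F.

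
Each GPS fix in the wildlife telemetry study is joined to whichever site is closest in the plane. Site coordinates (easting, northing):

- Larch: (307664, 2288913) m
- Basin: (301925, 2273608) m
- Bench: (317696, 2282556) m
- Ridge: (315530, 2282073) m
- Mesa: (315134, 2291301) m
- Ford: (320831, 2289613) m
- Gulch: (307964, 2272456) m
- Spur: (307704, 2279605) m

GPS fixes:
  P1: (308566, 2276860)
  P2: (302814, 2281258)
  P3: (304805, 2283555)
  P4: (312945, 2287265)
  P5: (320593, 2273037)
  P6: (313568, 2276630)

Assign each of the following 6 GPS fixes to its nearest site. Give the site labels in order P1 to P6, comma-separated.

P1 → Spur (d²=8278069.00)
P2 → Spur (d²=26644509.00)
P3 → Spur (d²=24006701.00)
P4 → Mesa (d²=21081017.00)
P5 → Bench (d²=99003970.00)
P6 → Ridge (d²=33475693.00)

Spur, Spur, Spur, Mesa, Bench, Ridge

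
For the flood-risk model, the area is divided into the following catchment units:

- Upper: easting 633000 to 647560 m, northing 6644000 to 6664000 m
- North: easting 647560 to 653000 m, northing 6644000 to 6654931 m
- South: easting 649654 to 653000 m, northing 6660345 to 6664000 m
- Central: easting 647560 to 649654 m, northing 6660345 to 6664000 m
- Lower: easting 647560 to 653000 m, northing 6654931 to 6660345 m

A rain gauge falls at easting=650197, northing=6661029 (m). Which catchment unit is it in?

The point has easting = 650197 and northing = 6661029.
Only South satisfies 649654 ≤ easting ≤ 653000 and 6660345 ≤ northing ≤ 6664000.

South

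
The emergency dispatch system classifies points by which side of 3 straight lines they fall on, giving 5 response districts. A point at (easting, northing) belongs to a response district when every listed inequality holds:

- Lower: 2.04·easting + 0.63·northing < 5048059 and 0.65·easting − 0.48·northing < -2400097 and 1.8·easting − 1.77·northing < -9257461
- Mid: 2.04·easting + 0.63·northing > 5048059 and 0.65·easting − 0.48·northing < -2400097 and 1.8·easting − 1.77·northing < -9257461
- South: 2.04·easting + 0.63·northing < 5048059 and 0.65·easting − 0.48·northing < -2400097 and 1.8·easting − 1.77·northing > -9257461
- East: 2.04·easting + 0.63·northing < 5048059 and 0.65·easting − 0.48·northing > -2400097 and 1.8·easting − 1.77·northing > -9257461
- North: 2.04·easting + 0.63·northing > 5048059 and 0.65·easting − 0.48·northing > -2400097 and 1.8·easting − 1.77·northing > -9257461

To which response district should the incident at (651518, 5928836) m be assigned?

Mid

2.04·651518 + 0.63·5928836 = 5064263.400, which is > 5048059
0.65·651518 − 0.48·5928836 = -2422354.580, which is < -2400097
1.8·651518 − 1.77·5928836 = -9321307.320, which is < -9257461
This sign pattern matches Mid.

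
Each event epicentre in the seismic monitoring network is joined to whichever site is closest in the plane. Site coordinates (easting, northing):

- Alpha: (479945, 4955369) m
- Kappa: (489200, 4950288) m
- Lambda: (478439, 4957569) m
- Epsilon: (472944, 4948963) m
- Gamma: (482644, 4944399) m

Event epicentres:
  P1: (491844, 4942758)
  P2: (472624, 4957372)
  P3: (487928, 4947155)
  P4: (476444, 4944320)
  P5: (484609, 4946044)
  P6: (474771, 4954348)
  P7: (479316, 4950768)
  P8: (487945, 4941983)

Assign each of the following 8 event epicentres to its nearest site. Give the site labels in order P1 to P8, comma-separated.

P1 → Kappa (d²=63691636.00)
P2 → Lambda (d²=33853034.00)
P3 → Kappa (d²=11433673.00)
P4 → Epsilon (d²=33807449.00)
P5 → Gamma (d²=6567250.00)
P6 → Lambda (d²=23829065.00)
P7 → Alpha (d²=21564842.00)
P8 → Gamma (d²=33937657.00)

Kappa, Lambda, Kappa, Epsilon, Gamma, Lambda, Alpha, Gamma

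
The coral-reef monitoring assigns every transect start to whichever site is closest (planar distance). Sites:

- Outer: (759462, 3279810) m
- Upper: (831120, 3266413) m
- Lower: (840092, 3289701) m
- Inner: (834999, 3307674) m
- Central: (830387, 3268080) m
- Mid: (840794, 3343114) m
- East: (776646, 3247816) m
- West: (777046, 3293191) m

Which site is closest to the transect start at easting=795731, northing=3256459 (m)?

Squared distances to each site:
Outer: 1860709562.000; Upper: 1351463437.000; Lower: 3072928885.000; Inner: 4164952049.000; Central: 1336085977.000; Mid: 9539762994.000; East: 438938674.000; West: 1698369049.000.
Minimum at East.

East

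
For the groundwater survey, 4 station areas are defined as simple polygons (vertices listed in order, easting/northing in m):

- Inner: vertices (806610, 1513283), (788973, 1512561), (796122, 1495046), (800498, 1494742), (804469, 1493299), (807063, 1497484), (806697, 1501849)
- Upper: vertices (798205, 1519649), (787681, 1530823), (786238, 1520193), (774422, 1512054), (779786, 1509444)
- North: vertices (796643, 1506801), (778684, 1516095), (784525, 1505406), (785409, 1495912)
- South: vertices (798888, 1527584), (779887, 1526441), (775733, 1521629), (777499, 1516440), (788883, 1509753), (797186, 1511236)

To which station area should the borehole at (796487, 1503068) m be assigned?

Cast a ray rightward from (796487, 1503068). For each polygon, the edges (by vertex number in listed order) whose endpoints lie on opposite sides of northing = 1503068, where each meets that height, and whether that is right or left of the point:
Inner: 2–3 at easting≈792847.7 (left), 7–1 at easting≈806687.7 (right) → 1 crossing.
Upper: no edge straddles that height → 0 crossings.
North: 3–4 at easting≈784742.7 (left), 4–1 at easting≈792791.7 (left) → 0 crossings.
South: no edge straddles that height → 0 crossings.
Only Inner has an odd count, so the point is inside Inner.

Inner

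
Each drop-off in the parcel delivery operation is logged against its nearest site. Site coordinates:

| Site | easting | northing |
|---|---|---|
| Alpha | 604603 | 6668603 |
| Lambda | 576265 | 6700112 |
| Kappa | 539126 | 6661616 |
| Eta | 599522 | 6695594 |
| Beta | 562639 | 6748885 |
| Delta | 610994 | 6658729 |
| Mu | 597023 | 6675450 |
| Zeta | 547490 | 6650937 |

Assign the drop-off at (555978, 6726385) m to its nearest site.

Beta

Squared distances to each site:
Alpha: 5703150149.000; Lambda: 1101832898.000; Kappa: 4479013265.000; Eta: 2844165617.000; Beta: 550618921.000; Delta: 7604094592.000; Mu: 4279066250.000; Zeta: 5764446848.000.
Minimum at Beta.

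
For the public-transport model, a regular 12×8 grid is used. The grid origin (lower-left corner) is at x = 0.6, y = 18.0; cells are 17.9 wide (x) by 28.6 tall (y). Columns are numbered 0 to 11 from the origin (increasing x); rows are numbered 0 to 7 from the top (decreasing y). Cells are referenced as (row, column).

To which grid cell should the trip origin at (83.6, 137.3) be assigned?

(3, 4)

Column index: ⌊(83.6 − 0.6) / 17.9⌋ = ⌊4.637⌋ = 4
Row offset from origin: ⌊(137.3 − 18.0) / 28.6⌋ = ⌊4.171⌋ = 4 → row 3 (counted from top)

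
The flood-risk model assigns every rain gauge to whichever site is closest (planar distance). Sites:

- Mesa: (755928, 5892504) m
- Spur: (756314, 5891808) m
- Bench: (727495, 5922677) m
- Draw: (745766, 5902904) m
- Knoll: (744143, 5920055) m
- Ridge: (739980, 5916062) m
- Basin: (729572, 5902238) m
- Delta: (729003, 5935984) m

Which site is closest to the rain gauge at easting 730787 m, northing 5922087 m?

Squared distances to each site:
Mesa: 1507223770.000; Spur: 1568445570.000; Bench: 11185364.000; Draw: 592357930.000; Knoll: 182511760.000; Ridge: 120811874.000; Basin: 395459026.000; Delta: 196309265.000.
Minimum at Bench.

Bench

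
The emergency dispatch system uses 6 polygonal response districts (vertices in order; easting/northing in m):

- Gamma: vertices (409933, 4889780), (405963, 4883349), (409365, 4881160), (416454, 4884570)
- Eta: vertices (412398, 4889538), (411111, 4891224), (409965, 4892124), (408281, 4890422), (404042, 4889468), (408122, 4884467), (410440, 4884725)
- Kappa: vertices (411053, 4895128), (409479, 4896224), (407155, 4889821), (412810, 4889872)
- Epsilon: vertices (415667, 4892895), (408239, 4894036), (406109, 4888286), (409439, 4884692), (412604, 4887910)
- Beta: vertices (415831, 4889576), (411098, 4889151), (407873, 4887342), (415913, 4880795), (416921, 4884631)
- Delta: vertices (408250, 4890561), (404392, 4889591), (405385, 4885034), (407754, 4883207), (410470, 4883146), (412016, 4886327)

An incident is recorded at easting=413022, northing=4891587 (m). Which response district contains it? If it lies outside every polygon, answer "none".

Cast a ray rightward from (413022, 4891587). For each polygon, the edges (by vertex number in listed order) whose endpoints lie on opposite sides of northing = 4891587, where each meets that height, and whether that is right or left of the point:
Gamma: no edge straddles that height → 0 crossings.
Eta: 2–3 at easting≈410648.8 (left), 3–4 at easting≈409433.7 (left) → 0 crossings.
Kappa: 2–3 at easting≈407796.0 (left), 4–1 at easting≈412236.7 (left) → 0 crossings.
Epsilon: 2–3 at easting≈407331.8 (left), 5–1 at easting≈414863.3 (right) → 1 crossing.
Beta: no edge straddles that height → 0 crossings.
Delta: no edge straddles that height → 0 crossings.
Only Epsilon has an odd count, so the point is inside Epsilon.

Epsilon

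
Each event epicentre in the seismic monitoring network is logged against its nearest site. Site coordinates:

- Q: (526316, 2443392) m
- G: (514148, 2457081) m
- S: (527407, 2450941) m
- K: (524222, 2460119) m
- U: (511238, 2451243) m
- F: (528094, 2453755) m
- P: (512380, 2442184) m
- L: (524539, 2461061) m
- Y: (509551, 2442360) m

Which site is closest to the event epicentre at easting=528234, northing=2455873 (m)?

F

Squared distances to each site:
Q: 159454085.000; G: 199874660.000; S: 25008553.000; K: 34124660.000; U: 310300916.000; F: 4505524.000; P: 438738037.000; L: 40568369.000; Y: 531655658.000.
Minimum at F.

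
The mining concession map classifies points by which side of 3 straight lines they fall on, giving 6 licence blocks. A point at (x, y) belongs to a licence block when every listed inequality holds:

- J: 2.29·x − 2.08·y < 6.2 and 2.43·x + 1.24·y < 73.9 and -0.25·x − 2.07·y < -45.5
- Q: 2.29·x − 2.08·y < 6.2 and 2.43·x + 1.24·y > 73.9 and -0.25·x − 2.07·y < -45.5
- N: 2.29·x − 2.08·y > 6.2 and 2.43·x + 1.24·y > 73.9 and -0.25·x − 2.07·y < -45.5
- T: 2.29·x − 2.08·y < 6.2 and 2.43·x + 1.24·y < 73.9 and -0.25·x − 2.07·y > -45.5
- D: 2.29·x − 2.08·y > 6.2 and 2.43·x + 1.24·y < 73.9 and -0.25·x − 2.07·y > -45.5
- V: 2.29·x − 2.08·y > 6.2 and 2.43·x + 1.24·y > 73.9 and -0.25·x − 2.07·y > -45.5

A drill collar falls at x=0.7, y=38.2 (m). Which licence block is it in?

2.29·0.7 − 2.08·38.2 = -77.853, which is < 6.2
2.43·0.7 + 1.24·38.2 = 49.069, which is < 73.9
-0.25·0.7 − 2.07·38.2 = -79.249, which is < -45.5
This sign pattern matches J.

J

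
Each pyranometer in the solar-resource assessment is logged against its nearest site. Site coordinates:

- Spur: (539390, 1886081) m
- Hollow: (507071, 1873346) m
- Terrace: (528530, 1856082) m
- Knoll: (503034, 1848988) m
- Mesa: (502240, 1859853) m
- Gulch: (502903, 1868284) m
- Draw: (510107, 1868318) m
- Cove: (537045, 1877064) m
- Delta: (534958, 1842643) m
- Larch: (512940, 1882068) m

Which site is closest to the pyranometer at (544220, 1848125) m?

Delta

Squared distances to each site:
Spur: 1463986836.000; Hollow: 2016147042.000; Terrace: 309489949.000; Knoll: 1697031365.000; Mesa: 1899866384.000; Gulch: 2113479770.000; Draw: 1571454018.000; Cove: 888946346.000; Delta: 115836968.000; Larch: 2130565649.000.
Minimum at Delta.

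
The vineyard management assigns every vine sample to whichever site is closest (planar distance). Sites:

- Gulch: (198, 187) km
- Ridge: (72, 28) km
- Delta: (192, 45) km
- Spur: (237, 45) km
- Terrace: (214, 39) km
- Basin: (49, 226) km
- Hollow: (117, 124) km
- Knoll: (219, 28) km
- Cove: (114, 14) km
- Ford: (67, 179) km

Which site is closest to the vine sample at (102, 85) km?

Hollow

Squared distances to each site:
Gulch: 19620.000; Ridge: 4149.000; Delta: 9700.000; Spur: 19825.000; Terrace: 14660.000; Basin: 22690.000; Hollow: 1746.000; Knoll: 16938.000; Cove: 5185.000; Ford: 10061.000.
Minimum at Hollow.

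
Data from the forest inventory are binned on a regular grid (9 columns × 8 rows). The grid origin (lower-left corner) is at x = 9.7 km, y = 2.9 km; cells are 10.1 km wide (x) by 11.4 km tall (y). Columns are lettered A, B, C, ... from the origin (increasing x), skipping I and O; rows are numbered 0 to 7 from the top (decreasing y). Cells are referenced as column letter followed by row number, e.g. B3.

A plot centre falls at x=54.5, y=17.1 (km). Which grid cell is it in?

Column index: ⌊(54.5 − 9.7) / 10.1⌋ = ⌊4.436⌋ = 4 → column E
Row offset from origin: ⌊(17.1 − 2.9) / 11.4⌋ = ⌊1.246⌋ = 1 → row 6 (counted from top)

E6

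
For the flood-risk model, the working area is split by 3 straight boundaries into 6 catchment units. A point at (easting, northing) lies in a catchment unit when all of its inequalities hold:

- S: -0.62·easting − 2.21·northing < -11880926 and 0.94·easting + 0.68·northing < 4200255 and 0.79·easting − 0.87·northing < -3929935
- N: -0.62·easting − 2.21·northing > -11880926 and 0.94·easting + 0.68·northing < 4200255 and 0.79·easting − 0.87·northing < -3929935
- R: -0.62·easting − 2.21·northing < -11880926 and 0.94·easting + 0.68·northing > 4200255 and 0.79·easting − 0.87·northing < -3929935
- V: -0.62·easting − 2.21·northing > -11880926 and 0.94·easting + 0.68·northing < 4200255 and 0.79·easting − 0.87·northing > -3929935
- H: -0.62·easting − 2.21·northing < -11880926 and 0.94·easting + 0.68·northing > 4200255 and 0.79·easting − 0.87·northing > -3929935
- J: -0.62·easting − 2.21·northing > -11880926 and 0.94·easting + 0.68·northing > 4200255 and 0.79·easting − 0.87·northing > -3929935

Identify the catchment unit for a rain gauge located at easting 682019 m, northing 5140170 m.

-0.62·682019 − 2.21·5140170 = -11782627.480, which is > -11880926
0.94·682019 + 0.68·5140170 = 4136413.460, which is < 4200255
0.79·682019 − 0.87·5140170 = -3933152.890, which is < -3929935
This sign pattern matches N.

N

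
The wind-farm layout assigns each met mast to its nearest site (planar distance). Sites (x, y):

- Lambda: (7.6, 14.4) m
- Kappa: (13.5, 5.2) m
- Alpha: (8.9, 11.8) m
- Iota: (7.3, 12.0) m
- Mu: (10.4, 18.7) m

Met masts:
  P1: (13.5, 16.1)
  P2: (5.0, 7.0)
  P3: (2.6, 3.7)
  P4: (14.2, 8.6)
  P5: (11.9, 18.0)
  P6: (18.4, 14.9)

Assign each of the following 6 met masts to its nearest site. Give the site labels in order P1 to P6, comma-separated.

P1 → Mu (d²=16.37)
P2 → Iota (d²=30.29)
P3 → Iota (d²=90.98)
P4 → Kappa (d²=12.05)
P5 → Mu (d²=2.74)
P6 → Mu (d²=78.44)

Mu, Iota, Iota, Kappa, Mu, Mu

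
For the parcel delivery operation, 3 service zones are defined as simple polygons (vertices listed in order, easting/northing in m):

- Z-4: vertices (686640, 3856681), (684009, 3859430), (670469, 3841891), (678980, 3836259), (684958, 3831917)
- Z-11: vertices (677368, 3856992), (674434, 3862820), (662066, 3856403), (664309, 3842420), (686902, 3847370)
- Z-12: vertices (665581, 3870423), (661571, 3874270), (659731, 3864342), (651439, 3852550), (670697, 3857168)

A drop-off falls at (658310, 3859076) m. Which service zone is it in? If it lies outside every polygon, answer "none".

Z-12

Cast a ray rightward from (658310, 3859076). For each polygon, the edges (by vertex number in listed order) whose endpoints lie on opposite sides of northing = 3859076, where each meets that height, and whether that is right or left of the point:
Z-4: 1–2 at easting≈684347.8 (right), 2–3 at easting≈683735.7 (right) → 2 crossings.
Z-11: 1–2 at easting≈676318.8 (right), 2–3 at easting≈667217.9 (right) → 2 crossings.
Z-12: 3–4 at easting≈656028.0 (left), 5–1 at easting≈669960.6 (right) → 1 crossing.
Only Z-12 has an odd count, so the point is inside Z-12.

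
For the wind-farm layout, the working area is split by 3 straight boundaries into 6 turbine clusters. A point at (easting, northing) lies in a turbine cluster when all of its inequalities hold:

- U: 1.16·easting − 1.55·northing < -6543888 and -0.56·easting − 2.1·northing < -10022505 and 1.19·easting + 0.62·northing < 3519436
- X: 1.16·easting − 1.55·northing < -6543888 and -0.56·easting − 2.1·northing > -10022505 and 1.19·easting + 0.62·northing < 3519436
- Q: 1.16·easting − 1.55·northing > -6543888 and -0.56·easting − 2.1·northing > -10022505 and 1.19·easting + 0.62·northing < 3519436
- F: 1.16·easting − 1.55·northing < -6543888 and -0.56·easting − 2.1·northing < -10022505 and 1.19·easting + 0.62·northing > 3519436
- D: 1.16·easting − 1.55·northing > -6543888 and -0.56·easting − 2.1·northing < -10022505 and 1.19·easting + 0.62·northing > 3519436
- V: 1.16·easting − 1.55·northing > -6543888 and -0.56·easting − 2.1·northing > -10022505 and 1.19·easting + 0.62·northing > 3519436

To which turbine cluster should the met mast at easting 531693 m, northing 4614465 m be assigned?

Q

1.16·531693 − 1.55·4614465 = -6535656.870, which is > -6543888
-0.56·531693 − 2.1·4614465 = -9988124.580, which is > -10022505
1.19·531693 + 0.62·4614465 = 3493682.970, which is < 3519436
This sign pattern matches Q.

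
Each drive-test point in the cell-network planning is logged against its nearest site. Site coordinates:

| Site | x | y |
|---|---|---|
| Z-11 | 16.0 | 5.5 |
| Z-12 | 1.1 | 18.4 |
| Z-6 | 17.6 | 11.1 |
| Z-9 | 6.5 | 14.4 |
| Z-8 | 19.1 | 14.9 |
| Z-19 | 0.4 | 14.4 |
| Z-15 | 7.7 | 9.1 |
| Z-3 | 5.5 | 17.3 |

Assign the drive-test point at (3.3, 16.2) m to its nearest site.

Z-3

Squared distances to each site:
Z-11: 275.780; Z-12: 9.680; Z-6: 230.500; Z-9: 13.480; Z-8: 251.330; Z-19: 11.650; Z-15: 69.770; Z-3: 6.050.
Minimum at Z-3.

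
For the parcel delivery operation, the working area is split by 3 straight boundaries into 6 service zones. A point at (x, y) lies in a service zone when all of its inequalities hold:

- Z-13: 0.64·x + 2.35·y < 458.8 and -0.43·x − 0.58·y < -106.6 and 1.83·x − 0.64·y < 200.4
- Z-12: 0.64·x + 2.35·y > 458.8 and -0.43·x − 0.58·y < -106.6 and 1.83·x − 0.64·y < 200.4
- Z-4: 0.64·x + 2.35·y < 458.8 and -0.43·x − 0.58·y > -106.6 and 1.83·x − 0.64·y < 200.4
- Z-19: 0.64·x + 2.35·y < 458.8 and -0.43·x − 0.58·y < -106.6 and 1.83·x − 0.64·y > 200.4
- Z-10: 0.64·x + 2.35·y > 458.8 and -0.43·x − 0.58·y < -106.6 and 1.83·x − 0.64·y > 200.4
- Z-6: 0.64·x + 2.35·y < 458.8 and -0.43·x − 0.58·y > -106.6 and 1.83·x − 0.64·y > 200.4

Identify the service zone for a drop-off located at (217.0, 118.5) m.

0.64·217.0 + 2.35·118.5 = 417.355, which is < 458.8
-0.43·217.0 − 0.58·118.5 = -162.040, which is < -106.6
1.83·217.0 − 0.64·118.5 = 321.270, which is > 200.4
This sign pattern matches Z-19.

Z-19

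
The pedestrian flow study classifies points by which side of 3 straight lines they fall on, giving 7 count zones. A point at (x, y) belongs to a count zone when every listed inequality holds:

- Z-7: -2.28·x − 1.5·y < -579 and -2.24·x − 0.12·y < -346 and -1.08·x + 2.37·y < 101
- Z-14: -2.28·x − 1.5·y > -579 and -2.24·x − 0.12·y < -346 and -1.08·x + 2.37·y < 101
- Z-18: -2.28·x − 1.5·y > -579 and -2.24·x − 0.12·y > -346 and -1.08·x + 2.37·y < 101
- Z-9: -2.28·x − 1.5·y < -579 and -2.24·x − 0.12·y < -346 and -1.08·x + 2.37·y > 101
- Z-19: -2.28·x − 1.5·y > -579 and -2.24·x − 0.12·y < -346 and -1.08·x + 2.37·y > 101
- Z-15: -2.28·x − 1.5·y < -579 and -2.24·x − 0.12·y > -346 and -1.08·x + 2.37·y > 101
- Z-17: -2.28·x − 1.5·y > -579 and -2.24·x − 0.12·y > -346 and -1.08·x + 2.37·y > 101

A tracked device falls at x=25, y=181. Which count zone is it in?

-2.28·25 − 1.5·181 = -328.500, which is > -579
-2.24·25 − 0.12·181 = -77.720, which is > -346
-1.08·25 + 2.37·181 = 401.970, which is > 101
This sign pattern matches Z-17.

Z-17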